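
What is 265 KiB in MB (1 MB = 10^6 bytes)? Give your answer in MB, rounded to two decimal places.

0.27 MB

265 KiB = 265 × 2^10 bytes = 271,360 bytes
1 MB = 10^6 bytes = 1,000,000 bytes
271,360 / 1,000,000 = 0.27 MB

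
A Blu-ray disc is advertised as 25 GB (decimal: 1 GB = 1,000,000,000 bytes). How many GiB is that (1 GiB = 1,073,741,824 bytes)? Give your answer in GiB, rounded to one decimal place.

23.3 GiB

25 GB × 1,000,000,000 bytes/GB = 25,000,000,000 bytes
1 GiB = 1,073,741,824 bytes
25,000,000,000 / 1,073,741,824 = 23.3 GiB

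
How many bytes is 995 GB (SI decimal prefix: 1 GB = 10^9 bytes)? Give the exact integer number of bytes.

995 × 1,000,000,000 = 995,000,000,000 bytes  (1 GB = 10^9 bytes)

995,000,000,000 bytes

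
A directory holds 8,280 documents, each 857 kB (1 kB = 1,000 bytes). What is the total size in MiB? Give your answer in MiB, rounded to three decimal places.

6,767.235 MiB

Total = 8,280 × 857 kB = 7,095,960 kB
= 7,095,960 × 1,000 bytes = 7,095,960,000 bytes
1 MiB = 1,048,576 bytes
7,095,960,000 / 1,048,576 = 6,767.235 MiB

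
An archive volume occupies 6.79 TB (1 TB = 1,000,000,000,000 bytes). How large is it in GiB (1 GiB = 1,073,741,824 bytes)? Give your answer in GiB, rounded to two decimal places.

6,323.68 GiB

6.79 TB = 6.79 × 10^12 bytes = 6,790,000,000,000 bytes
1 GiB = 2^30 bytes = 1,073,741,824 bytes
6,790,000,000,000 / 1,073,741,824 = 6,323.68 GiB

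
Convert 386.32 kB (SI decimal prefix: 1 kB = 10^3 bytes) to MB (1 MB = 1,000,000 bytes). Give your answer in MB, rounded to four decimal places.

0.3863 MB

386.32 kB = 386.32 × 10^3 bytes = 386,320 bytes
1 MB = 10^6 bytes = 1,000,000 bytes
386,320 / 1,000,000 = 0.3863 MB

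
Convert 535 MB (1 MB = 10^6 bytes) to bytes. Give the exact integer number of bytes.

535,000,000 bytes

535 × 1,000,000 = 535,000,000 bytes  (1 MB = 10^6 bytes)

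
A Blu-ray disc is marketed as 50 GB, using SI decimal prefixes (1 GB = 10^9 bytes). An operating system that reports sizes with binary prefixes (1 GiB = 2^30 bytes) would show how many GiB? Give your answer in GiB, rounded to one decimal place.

46.6 GiB

50 GB × 1,000,000,000 bytes/GB = 50,000,000,000 bytes
1 GiB = 2^30 bytes = 1,073,741,824 bytes
50,000,000,000 / 1,073,741,824 = 46.6 GiB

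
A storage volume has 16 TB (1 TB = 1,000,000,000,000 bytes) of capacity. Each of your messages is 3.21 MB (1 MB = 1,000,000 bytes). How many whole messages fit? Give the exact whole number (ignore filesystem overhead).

Capacity: 16 TB = 16,000,000,000,000 bytes
Per item: 3.21 MB = 3,210,000 bytes
⌊16,000,000,000,000 / 3,210,000⌋ = 4,984,423

4,984,423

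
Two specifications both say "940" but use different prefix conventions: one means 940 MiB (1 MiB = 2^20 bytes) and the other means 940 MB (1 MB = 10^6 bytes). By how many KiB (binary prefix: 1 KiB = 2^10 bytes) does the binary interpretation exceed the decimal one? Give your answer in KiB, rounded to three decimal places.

44,591.250 KiB

940 MiB = 940 × 1,048,576 = 985,661,440 bytes
940 MB = 940 × 1,000,000 = 940,000,000 bytes
difference = 45,661,440 bytes
45,661,440 / 1,024 = 44,591.250 KiB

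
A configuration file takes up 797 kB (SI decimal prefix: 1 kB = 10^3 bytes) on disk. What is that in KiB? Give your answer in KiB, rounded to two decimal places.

797 kB = 797 × 10^3 bytes = 797,000 bytes
1 KiB = 2^10 bytes = 1,024 bytes
797,000 / 1,024 = 778.32 KiB

778.32 KiB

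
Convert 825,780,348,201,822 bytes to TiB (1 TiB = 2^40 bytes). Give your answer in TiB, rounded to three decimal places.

751.043 TiB

825,780,348,201,822 bytes given.
1 TiB = 1,099,511,627,776 bytes
825,780,348,201,822 / 1,099,511,627,776 = 751.043 TiB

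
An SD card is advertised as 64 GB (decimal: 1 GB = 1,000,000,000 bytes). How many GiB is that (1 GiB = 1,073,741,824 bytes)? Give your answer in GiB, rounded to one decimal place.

64 GB = 64 × 10^9 bytes = 64,000,000,000 bytes
1 GiB = 1,073,741,824 bytes
64,000,000,000 / 1,073,741,824 = 59.6 GiB

59.6 GiB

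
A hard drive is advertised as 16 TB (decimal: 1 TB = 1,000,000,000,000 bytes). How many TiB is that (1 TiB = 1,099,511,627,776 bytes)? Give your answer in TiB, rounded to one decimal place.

16 TB = 16 × 10^12 bytes = 16,000,000,000,000 bytes
1 TiB = 2^40 bytes = 1,099,511,627,776 bytes
16,000,000,000,000 / 1,099,511,627,776 = 14.6 TiB

14.6 TiB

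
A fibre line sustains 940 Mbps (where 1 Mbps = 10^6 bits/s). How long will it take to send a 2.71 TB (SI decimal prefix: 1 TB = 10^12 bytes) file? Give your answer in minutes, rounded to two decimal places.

384.40 minutes

2.71 TB = 2,710,000,000,000 bytes = 21,680,000,000,000 bits
940 Mbps = 940,000,000 bits/s
time = 21,680,000,000,000 / 940,000,000 = 23,063.830 s
23,063.830 s / 60 = 384.40 minutes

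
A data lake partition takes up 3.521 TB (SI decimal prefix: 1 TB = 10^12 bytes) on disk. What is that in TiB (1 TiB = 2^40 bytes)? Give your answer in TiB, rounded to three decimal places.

3.202 TiB

3.521 TB × 1,000,000,000,000 bytes/TB = 3,521,000,000,000 bytes
1 TiB = 2^40 bytes = 1,099,511,627,776 bytes
3,521,000,000,000 / 1,099,511,627,776 = 3.202 TiB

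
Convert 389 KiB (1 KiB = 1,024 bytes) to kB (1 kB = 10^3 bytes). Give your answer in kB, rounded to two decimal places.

398.34 kB

389 KiB = 389 × 2^10 bytes = 398,336 bytes
1 kB = 1,000 bytes
398,336 / 1,000 = 398.34 kB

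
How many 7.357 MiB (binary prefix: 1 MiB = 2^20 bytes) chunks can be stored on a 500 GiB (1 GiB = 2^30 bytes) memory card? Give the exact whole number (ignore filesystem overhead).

Capacity: 500 GiB = 536,870,912,000 bytes
Per item: 7.357 MiB = 7,714,373.632 bytes
⌊536,870,912,000 / 7,714,373.632⌋ = 69,593

69,593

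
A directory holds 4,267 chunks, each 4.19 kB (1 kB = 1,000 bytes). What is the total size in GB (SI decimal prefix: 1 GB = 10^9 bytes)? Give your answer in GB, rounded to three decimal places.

0.018 GB

Total = 4,267 × 4.19 kB = 17878.73 kB
= 17878.73 × 1,000 bytes = 17,878,730 bytes
1 GB = 1,000,000,000 bytes
17,878,730 / 1,000,000,000 = 0.018 GB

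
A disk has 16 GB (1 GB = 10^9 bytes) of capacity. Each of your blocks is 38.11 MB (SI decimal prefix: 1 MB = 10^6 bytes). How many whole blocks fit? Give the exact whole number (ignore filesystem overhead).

Capacity: 16 GB = 16,000,000,000 bytes
Per item: 38.11 MB = 38,110,000 bytes
⌊16,000,000,000 / 38,110,000⌋ = 419

419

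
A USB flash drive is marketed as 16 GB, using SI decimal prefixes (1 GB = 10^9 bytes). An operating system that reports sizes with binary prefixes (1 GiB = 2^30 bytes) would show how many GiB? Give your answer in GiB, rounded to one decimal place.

14.9 GiB

16 GB = 16 × 10^9 bytes = 16,000,000,000 bytes
1 GiB = 1,073,741,824 bytes
16,000,000,000 / 1,073,741,824 = 14.9 GiB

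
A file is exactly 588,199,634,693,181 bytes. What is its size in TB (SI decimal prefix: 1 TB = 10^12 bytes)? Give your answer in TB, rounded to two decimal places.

588,199,634,693,181 bytes given.
1 TB = 1,000,000,000,000 bytes
588,199,634,693,181 / 1,000,000,000,000 = 588.20 TB

588.20 TB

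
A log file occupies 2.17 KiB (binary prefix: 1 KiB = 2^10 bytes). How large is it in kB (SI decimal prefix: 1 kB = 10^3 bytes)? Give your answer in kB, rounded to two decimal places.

2.22 kB

2.17 KiB × 1,024 bytes/KiB = 2,222.08 bytes
1 kB = 1,000 bytes
2,222.08 / 1,000 = 2.22 kB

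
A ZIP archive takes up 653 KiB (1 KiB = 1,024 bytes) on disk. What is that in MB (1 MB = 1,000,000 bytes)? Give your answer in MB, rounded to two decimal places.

653 KiB × 1,024 bytes/KiB = 668,672 bytes
1 MB = 10^6 bytes = 1,000,000 bytes
668,672 / 1,000,000 = 0.67 MB

0.67 MB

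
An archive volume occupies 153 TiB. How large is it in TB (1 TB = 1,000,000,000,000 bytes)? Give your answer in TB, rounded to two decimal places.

153 TiB = 153 × 2^40 bytes = 168,225,279,049,728 bytes
1 TB = 1,000,000,000,000 bytes
168,225,279,049,728 / 1,000,000,000,000 = 168.23 TB

168.23 TB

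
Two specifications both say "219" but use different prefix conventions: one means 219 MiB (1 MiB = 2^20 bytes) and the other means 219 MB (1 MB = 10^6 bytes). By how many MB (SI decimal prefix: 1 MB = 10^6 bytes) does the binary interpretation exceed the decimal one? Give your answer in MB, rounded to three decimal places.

219 MiB = 219 × 1,048,576 = 229,638,144 bytes
219 MB = 219 × 1,000,000 = 219,000,000 bytes
difference = 10,638,144 bytes
10,638,144 / 1,000,000 = 10.638 MB

10.638 MB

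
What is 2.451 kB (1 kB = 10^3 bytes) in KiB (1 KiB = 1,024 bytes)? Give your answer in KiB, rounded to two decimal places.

2.39 KiB

2.451 kB = 2.451 × 10^3 bytes = 2,451 bytes
1 KiB = 1,024 bytes
2,451 / 1,024 = 2.39 KiB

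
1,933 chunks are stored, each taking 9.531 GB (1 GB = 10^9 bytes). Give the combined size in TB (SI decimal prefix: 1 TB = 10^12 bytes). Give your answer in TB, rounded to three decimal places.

18.423 TB

Total = 1,933 × 9.531 GB = 18423.423 GB
= 18423.423 × 1,000,000,000 bytes = 18,423,423,000,000 bytes
1 TB = 1,000,000,000,000 bytes
18,423,423,000,000 / 1,000,000,000,000 = 18.423 TB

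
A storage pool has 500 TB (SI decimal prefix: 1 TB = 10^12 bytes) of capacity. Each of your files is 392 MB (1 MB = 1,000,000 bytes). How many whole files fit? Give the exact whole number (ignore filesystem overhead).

Capacity: 500 TB = 500,000,000,000,000 bytes
Per item: 392 MB = 392,000,000 bytes
⌊500,000,000,000,000 / 392,000,000⌋ = 1,275,510

1,275,510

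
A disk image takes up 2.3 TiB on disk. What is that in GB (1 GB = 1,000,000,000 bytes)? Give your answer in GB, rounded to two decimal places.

2.3 TiB × 1,099,511,627,776 bytes/TiB = 2,528,876,743,884.8 bytes
1 GB = 1,000,000,000 bytes
2,528,876,743,884.8 / 1,000,000,000 = 2,528.88 GB

2,528.88 GB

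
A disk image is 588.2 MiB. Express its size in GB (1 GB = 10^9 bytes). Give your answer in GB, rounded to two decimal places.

588.2 MiB × 1,048,576 bytes/MiB = 616,772,403.2 bytes
1 GB = 1,000,000,000 bytes
616,772,403.2 / 1,000,000,000 = 0.62 GB

0.62 GB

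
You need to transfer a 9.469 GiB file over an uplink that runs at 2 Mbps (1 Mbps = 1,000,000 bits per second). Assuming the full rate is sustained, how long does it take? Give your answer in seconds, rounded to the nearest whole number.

9.469 GiB = 10,167,261,331.456 bytes = 81,338,090,651.648 bits
2 Mbps = 2,000,000 bits/s
time = 81,338,090,651.648 / 2,000,000 = 40,669 s

40,669 seconds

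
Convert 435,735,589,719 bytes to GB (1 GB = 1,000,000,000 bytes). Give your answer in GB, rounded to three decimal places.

435,735,589,719 bytes given.
1 GB = 1,000,000,000 bytes
435,735,589,719 / 1,000,000,000 = 435.736 GB

435.736 GB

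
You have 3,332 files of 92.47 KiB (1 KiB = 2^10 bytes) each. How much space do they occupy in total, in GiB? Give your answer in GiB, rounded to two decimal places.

0.29 GiB

Total = 3,332 × 92.47 KiB = 308110.04 KiB
= 308110.04 × 1,024 bytes = 315,504,680.96 bytes
1 GiB = 1,073,741,824 bytes
315,504,680.96 / 1,073,741,824 = 0.29 GiB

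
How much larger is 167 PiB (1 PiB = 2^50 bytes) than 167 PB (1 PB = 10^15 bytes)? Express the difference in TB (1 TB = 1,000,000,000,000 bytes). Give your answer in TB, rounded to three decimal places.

167 PiB = 167 × 1,125,899,906,842,624 = 188,025,284,442,718,208 bytes
167 PB = 167 × 1,000,000,000,000,000 = 167,000,000,000,000,000 bytes
difference = 21,025,284,442,718,208 bytes
21,025,284,442,718,208 / 1,000,000,000,000 = 21,025.284 TB

21,025.284 TB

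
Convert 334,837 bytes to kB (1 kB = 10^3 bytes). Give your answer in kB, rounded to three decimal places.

334,837 bytes given.
1 kB = 10^3 bytes = 1,000 bytes
334,837 / 1,000 = 334.837 kB

334.837 kB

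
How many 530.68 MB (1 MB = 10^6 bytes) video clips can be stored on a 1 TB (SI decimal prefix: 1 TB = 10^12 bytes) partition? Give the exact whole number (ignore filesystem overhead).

1,884

Capacity: 1 TB = 1,000,000,000,000 bytes
Per item: 530.68 MB = 530,680,000 bytes
⌊1,000,000,000,000 / 530,680,000⌋ = 1,884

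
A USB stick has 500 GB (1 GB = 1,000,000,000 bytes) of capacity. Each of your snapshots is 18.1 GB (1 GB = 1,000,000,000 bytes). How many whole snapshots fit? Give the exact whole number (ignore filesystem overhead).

Capacity: 500 GB = 500,000,000,000 bytes
Per item: 18.1 GB = 18,100,000,000 bytes
⌊500,000,000,000 / 18,100,000,000⌋ = 27

27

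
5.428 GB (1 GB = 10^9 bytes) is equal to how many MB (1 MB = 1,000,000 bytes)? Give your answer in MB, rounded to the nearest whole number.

5,428 MB

5.428 GB × 1,000,000,000 bytes/GB = 5,428,000,000 bytes
1 MB = 10^6 bytes = 1,000,000 bytes
5,428,000,000 / 1,000,000 = 5,428 MB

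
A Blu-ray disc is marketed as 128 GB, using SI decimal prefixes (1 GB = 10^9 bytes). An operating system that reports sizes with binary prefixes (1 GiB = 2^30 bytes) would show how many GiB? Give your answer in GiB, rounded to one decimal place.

128 GB = 128 × 10^9 bytes = 128,000,000,000 bytes
1 GiB = 2^30 bytes = 1,073,741,824 bytes
128,000,000,000 / 1,073,741,824 = 119.2 GiB

119.2 GiB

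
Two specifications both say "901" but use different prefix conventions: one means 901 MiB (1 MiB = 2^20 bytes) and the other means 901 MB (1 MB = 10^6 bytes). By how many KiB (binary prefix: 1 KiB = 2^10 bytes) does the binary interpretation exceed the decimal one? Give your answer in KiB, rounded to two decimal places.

901 MiB = 901 × 1,048,576 = 944,766,976 bytes
901 MB = 901 × 1,000,000 = 901,000,000 bytes
difference = 43,766,976 bytes
43,766,976 / 1,024 = 42,741.19 KiB

42,741.19 KiB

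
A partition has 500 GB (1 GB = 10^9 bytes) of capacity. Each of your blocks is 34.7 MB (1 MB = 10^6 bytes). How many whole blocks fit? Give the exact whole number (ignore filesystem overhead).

Capacity: 500 GB = 500,000,000,000 bytes
Per item: 34.7 MB = 34,700,000 bytes
⌊500,000,000,000 / 34,700,000⌋ = 14,409

14,409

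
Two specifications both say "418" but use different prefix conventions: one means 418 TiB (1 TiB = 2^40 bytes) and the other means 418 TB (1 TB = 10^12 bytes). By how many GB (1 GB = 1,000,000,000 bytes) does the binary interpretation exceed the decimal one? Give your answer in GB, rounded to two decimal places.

41,595.86 GB

418 TiB = 418 × 1,099,511,627,776 = 459,595,860,410,368 bytes
418 TB = 418 × 1,000,000,000,000 = 418,000,000,000,000 bytes
difference = 41,595,860,410,368 bytes
41,595,860,410,368 / 1,000,000,000 = 41,595.86 GB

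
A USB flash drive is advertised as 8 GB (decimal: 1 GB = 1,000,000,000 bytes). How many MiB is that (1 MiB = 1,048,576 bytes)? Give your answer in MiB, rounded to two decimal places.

7,629.39 MiB

8 GB = 8 × 10^9 bytes = 8,000,000,000 bytes
1 MiB = 1,048,576 bytes
8,000,000,000 / 1,048,576 = 7,629.39 MiB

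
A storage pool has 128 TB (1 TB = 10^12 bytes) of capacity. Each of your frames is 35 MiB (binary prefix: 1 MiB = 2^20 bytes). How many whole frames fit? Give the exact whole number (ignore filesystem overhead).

3,487,723

Capacity: 128 TB = 128,000,000,000,000 bytes
Per item: 35 MiB = 36,700,160 bytes
⌊128,000,000,000,000 / 36,700,160⌋ = 3,487,723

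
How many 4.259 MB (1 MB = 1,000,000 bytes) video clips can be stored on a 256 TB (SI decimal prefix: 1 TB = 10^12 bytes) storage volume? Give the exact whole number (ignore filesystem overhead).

60,108,006

Capacity: 256 TB = 256,000,000,000,000 bytes
Per item: 4.259 MB = 4,259,000 bytes
⌊256,000,000,000,000 / 4,259,000⌋ = 60,108,006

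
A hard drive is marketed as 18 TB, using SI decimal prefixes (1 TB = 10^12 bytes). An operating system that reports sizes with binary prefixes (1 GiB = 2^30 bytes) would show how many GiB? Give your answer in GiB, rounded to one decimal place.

18 TB = 18 × 10^12 bytes = 18,000,000,000,000 bytes
1 GiB = 1,073,741,824 bytes
18,000,000,000,000 / 1,073,741,824 = 16,763.8 GiB

16,763.8 GiB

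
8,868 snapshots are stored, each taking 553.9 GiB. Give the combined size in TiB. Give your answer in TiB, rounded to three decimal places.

Total = 8,868 × 553.9 GiB = 4911985.2 GiB
= 4911985.2 × 1,073,741,824 bytes = 5,274,203,948,109,004.8 bytes
1 TiB = 1,099,511,627,776 bytes
5,274,203,948,109,004.8 / 1,099,511,627,776 = 4,796.861 TiB

4,796.861 TiB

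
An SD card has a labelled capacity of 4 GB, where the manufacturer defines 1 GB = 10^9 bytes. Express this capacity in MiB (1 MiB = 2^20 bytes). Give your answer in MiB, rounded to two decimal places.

4 GB × 1,000,000,000 bytes/GB = 4,000,000,000 bytes
1 MiB = 1,048,576 bytes
4,000,000,000 / 1,048,576 = 3,814.70 MiB

3,814.70 MiB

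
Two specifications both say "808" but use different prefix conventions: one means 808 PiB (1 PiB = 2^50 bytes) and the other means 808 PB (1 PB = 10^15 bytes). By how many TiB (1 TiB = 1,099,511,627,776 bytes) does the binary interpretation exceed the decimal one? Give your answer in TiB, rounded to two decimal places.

92,520.28 TiB

808 PiB = 808 × 1,125,899,906,842,624 = 909,727,124,728,840,192 bytes
808 PB = 808 × 1,000,000,000,000,000 = 808,000,000,000,000,000 bytes
difference = 101,727,124,728,840,192 bytes
101,727,124,728,840,192 / 1,099,511,627,776 = 92,520.28 TiB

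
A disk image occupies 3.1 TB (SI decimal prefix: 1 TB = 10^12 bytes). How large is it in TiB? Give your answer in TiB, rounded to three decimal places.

2.819 TiB

3.1 TB = 3.1 × 10^12 bytes = 3,100,000,000,000 bytes
1 TiB = 1,099,511,627,776 bytes
3,100,000,000,000 / 1,099,511,627,776 = 2.819 TiB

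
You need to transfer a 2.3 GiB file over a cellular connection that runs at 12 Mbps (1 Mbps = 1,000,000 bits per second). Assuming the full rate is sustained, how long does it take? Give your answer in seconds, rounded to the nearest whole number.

2.3 GiB = 2,469,606,195.2 bytes = 19,756,849,561.6 bits
12 Mbps = 12,000,000 bits/s
time = 19,756,849,561.6 / 12,000,000 = 1,646 s

1,646 seconds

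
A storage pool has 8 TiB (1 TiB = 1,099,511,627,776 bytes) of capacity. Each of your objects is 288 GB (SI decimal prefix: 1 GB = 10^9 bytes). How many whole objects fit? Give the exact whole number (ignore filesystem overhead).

30

Capacity: 8 TiB = 8,796,093,022,208 bytes
Per item: 288 GB = 288,000,000,000 bytes
⌊8,796,093,022,208 / 288,000,000,000⌋ = 30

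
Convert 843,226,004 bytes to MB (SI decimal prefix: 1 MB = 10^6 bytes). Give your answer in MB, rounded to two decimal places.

843.23 MB

843,226,004 bytes given.
1 MB = 10^6 bytes = 1,000,000 bytes
843,226,004 / 1,000,000 = 843.23 MB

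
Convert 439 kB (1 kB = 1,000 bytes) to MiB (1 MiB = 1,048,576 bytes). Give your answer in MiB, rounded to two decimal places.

0.42 MiB

439 kB = 439 × 10^3 bytes = 439,000 bytes
1 MiB = 1,048,576 bytes
439,000 / 1,048,576 = 0.42 MiB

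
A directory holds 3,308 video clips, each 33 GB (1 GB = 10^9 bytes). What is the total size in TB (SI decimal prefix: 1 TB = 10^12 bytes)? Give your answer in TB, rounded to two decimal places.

Total = 3,308 × 33 GB = 109,164 GB
= 109,164 × 1,000,000,000 bytes = 109,164,000,000,000 bytes
1 TB = 1,000,000,000,000 bytes
109,164,000,000,000 / 1,000,000,000,000 = 109.16 TB

109.16 TB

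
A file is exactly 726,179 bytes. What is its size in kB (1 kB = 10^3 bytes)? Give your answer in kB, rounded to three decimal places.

726.179 kB

726,179 bytes given.
1 kB = 1,000 bytes
726,179 / 1,000 = 726.179 kB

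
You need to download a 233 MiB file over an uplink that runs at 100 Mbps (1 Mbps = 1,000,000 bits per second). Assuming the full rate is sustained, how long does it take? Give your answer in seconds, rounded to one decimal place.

233 MiB = 244,318,208 bytes = 1,954,545,664 bits
100 Mbps = 100,000,000 bits/s
time = 1,954,545,664 / 100,000,000 = 19.5 s

19.5 seconds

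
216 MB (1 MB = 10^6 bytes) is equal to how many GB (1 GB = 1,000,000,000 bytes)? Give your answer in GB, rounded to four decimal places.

216 MB = 216 × 10^6 bytes = 216,000,000 bytes
1 GB = 1,000,000,000 bytes
216,000,000 / 1,000,000,000 = 0.2160 GB

0.2160 GB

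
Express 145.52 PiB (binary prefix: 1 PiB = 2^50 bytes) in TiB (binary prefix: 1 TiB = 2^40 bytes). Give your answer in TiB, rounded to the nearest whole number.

149,012 TiB

145.52 PiB = 145.52 × 2^50 bytes = 163,840,954,443,738,644.48 bytes
1 TiB = 1,099,511,627,776 bytes
163,840,954,443,738,644.48 / 1,099,511,627,776 = 149,012 TiB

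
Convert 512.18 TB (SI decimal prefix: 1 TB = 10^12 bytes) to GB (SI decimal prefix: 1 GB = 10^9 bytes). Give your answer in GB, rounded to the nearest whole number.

512.18 TB × 1,000,000,000,000 bytes/TB = 512,180,000,000,000 bytes
1 GB = 10^9 bytes = 1,000,000,000 bytes
512,180,000,000,000 / 1,000,000,000 = 512,180 GB

512,180 GB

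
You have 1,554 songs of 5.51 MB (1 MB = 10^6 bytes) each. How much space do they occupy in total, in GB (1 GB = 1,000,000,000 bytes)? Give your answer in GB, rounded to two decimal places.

8.56 GB

Total = 1,554 × 5.51 MB = 8562.54 MB
= 8562.54 × 1,000,000 bytes = 8,562,540,000 bytes
1 GB = 1,000,000,000 bytes
8,562,540,000 / 1,000,000,000 = 8.56 GB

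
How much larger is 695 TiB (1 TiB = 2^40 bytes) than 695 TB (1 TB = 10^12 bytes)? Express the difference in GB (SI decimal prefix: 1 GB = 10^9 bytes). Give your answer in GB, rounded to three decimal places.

69,160.581 GB

695 TiB = 695 × 1,099,511,627,776 = 764,160,581,304,320 bytes
695 TB = 695 × 1,000,000,000,000 = 695,000,000,000,000 bytes
difference = 69,160,581,304,320 bytes
69,160,581,304,320 / 1,000,000,000 = 69,160.581 GB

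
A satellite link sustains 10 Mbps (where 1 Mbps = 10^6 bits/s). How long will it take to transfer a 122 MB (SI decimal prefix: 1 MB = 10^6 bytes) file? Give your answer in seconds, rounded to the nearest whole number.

122 MB = 122,000,000 bytes = 976,000,000 bits
10 Mbps = 10,000,000 bits/s
time = 976,000,000 / 10,000,000 = 98 s

98 seconds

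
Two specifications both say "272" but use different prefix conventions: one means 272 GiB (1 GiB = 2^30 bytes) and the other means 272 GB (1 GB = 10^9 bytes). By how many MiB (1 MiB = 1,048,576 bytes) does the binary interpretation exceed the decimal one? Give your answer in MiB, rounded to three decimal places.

272 GiB = 272 × 1,073,741,824 = 292,057,776,128 bytes
272 GB = 272 × 1,000,000,000 = 272,000,000,000 bytes
difference = 20,057,776,128 bytes
20,057,776,128 / 1,048,576 = 19,128.586 MiB

19,128.586 MiB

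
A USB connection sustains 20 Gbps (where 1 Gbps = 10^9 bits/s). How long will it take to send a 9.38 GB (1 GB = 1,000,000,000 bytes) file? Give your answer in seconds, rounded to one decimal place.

9.38 GB = 9,380,000,000 bytes = 75,040,000,000 bits
20 Gbps = 20,000,000,000 bits/s
time = 75,040,000,000 / 20,000,000,000 = 3.8 s

3.8 seconds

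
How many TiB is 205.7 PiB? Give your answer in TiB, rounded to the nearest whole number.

205.7 PiB × 1,125,899,906,842,624 bytes/PiB = 231,597,610,837,527,756.8 bytes
1 TiB = 2^40 bytes = 1,099,511,627,776 bytes
231,597,610,837,527,756.8 / 1,099,511,627,776 = 210,637 TiB

210,637 TiB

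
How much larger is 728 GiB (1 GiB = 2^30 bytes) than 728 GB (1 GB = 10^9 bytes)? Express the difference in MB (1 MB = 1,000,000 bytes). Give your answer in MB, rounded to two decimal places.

53,684.05 MB

728 GiB = 728 × 1,073,741,824 = 781,684,047,872 bytes
728 GB = 728 × 1,000,000,000 = 728,000,000,000 bytes
difference = 53,684,047,872 bytes
53,684,047,872 / 1,000,000 = 53,684.05 MB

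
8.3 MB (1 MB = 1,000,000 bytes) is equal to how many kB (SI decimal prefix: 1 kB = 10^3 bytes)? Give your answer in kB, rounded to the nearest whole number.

8,300 kB

8.3 MB × 1,000,000 bytes/MB = 8,300,000 bytes
1 kB = 1,000 bytes
8,300,000 / 1,000 = 8,300 kB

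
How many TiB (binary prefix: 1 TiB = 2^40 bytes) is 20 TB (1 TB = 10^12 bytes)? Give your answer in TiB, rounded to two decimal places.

20 TB × 1,000,000,000,000 bytes/TB = 20,000,000,000,000 bytes
1 TiB = 2^40 bytes = 1,099,511,627,776 bytes
20,000,000,000,000 / 1,099,511,627,776 = 18.19 TiB

18.19 TiB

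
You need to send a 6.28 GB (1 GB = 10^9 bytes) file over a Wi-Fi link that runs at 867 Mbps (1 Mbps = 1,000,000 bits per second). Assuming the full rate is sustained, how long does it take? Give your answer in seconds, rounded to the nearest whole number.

6.28 GB = 6,280,000,000 bytes = 50,240,000,000 bits
867 Mbps = 867,000,000 bits/s
time = 50,240,000,000 / 867,000,000 = 58 s

58 seconds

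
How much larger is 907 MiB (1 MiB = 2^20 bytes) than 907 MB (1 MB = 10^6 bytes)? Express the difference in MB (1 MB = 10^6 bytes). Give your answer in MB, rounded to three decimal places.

44.058 MB

907 MiB = 907 × 1,048,576 = 951,058,432 bytes
907 MB = 907 × 1,000,000 = 907,000,000 bytes
difference = 44,058,432 bytes
44,058,432 / 1,000,000 = 44.058 MB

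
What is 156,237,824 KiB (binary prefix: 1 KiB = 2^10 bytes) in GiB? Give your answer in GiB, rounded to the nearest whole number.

156,237,824 KiB × 1,024 bytes/KiB = 159,987,531,776 bytes
1 GiB = 1,073,741,824 bytes
159,987,531,776 / 1,073,741,824 = 149 GiB

149 GiB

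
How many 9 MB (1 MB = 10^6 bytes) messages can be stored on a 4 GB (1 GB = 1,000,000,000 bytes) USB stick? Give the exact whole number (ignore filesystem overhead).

Capacity: 4 GB = 4,000,000,000 bytes
Per item: 9 MB = 9,000,000 bytes
⌊4,000,000,000 / 9,000,000⌋ = 444

444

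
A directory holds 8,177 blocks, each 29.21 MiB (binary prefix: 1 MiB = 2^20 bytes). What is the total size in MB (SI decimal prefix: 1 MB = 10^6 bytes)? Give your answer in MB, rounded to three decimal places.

Total = 8,177 × 29.21 MiB = 238850.17 MiB
= 238850.17 × 1,048,576 bytes = 250,452,555,857.92 bytes
1 MB = 1,000,000 bytes
250,452,555,857.92 / 1,000,000 = 250,452.556 MB

250,452.556 MB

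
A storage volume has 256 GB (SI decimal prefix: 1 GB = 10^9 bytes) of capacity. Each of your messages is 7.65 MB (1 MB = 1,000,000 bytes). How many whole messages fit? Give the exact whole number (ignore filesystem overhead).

Capacity: 256 GB = 256,000,000,000 bytes
Per item: 7.65 MB = 7,650,000 bytes
⌊256,000,000,000 / 7,650,000⌋ = 33,464

33,464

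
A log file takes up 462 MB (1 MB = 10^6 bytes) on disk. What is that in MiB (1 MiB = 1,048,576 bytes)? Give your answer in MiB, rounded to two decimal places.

440.60 MiB

462 MB = 462 × 10^6 bytes = 462,000,000 bytes
1 MiB = 2^20 bytes = 1,048,576 bytes
462,000,000 / 1,048,576 = 440.60 MiB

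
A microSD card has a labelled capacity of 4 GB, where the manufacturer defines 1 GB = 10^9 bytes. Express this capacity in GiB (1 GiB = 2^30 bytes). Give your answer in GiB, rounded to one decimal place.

3.7 GiB

4 GB = 4 × 10^9 bytes = 4,000,000,000 bytes
1 GiB = 2^30 bytes = 1,073,741,824 bytes
4,000,000,000 / 1,073,741,824 = 3.7 GiB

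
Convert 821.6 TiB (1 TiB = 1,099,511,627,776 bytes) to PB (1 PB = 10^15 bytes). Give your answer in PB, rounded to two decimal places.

0.90 PB

821.6 TiB × 1,099,511,627,776 bytes/TiB = 903,358,753,380,761.6 bytes
1 PB = 10^15 bytes = 1,000,000,000,000,000 bytes
903,358,753,380,761.6 / 1,000,000,000,000,000 = 0.90 PB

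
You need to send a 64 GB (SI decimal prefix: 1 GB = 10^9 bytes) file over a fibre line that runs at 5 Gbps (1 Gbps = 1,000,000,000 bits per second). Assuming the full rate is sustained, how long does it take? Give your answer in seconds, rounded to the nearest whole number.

64 GB = 64,000,000,000 bytes = 512,000,000,000 bits
5 Gbps = 5,000,000,000 bits/s
time = 512,000,000,000 / 5,000,000,000 = 102 s

102 seconds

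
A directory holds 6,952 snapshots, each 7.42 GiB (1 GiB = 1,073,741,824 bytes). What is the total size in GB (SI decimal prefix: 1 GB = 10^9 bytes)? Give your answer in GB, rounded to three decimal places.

Total = 6,952 × 7.42 GiB = 51583.84 GiB
= 51583.84 × 1,073,741,824 bytes = 55,387,726,450,524.16 bytes
1 GB = 1,000,000,000 bytes
55,387,726,450,524.16 / 1,000,000,000 = 55,387.726 GB

55,387.726 GB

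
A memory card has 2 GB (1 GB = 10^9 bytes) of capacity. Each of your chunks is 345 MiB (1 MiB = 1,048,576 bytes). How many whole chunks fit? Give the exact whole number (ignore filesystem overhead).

5

Capacity: 2 GB = 2,000,000,000 bytes
Per item: 345 MiB = 361,758,720 bytes
⌊2,000,000,000 / 361,758,720⌋ = 5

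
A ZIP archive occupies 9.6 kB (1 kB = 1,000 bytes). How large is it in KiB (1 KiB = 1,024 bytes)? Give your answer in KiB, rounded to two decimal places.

9.38 KiB

9.6 kB = 9.6 × 10^3 bytes = 9,600 bytes
1 KiB = 1,024 bytes
9,600 / 1,024 = 9.38 KiB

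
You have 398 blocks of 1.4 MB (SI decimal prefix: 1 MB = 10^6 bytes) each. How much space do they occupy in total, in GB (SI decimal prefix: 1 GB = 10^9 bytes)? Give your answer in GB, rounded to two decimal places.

Total = 398 × 1.4 MB = 557.2 MB
= 557.2 × 1,000,000 bytes = 557,200,000 bytes
1 GB = 1,000,000,000 bytes
557,200,000 / 1,000,000,000 = 0.56 GB

0.56 GB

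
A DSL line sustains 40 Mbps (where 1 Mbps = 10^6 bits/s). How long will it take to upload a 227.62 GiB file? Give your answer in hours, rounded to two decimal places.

227.62 GiB = 244,405,113,978.88 bytes = 1,955,240,911,831.04 bits
40 Mbps = 40,000,000 bits/s
time = 1,955,240,911,831.04 / 40,000,000 = 48,881.0228 s
48,881.0228 s / 3600 = 13.58 hours

13.58 hours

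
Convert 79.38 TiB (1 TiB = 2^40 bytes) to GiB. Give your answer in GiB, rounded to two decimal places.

81,285.12 GiB

79.38 TiB = 79.38 × 2^40 bytes = 87,279,233,012,858.88 bytes
1 GiB = 1,073,741,824 bytes
87,279,233,012,858.88 / 1,073,741,824 = 81,285.12 GiB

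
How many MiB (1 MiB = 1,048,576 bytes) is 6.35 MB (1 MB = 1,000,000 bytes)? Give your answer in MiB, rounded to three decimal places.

6.35 MB = 6.35 × 10^6 bytes = 6,350,000 bytes
1 MiB = 1,048,576 bytes
6,350,000 / 1,048,576 = 6.056 MiB

6.056 MiB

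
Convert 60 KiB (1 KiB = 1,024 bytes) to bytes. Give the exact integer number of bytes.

61,440 bytes

60 × 1,024 = 61,440 bytes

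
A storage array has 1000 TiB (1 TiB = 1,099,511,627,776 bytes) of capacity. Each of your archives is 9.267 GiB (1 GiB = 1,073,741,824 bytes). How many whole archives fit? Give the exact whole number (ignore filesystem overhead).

110,499

Capacity: 1000 TiB = 1,099,511,627,776,000 bytes
Per item: 9.267 GiB = 9,950,365,483.008 bytes
⌊1,099,511,627,776,000 / 9,950,365,483.008⌋ = 110,499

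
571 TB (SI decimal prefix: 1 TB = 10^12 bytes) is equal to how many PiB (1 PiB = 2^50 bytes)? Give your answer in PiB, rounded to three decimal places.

571 TB × 1,000,000,000,000 bytes/TB = 571,000,000,000,000 bytes
1 PiB = 1,125,899,906,842,624 bytes
571,000,000,000,000 / 1,125,899,906,842,624 = 0.507 PiB

0.507 PiB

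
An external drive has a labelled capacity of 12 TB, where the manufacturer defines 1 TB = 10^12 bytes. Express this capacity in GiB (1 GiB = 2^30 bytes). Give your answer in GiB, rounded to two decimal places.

11,175.87 GiB

12 TB × 1,000,000,000,000 bytes/TB = 12,000,000,000,000 bytes
1 GiB = 2^30 bytes = 1,073,741,824 bytes
12,000,000,000,000 / 1,073,741,824 = 11,175.87 GiB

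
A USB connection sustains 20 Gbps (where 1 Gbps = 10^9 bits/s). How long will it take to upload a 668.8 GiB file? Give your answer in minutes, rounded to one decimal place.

4.8 minutes

668.8 GiB = 718,118,531,891.2 bytes = 5,744,948,255,129.6 bits
20 Gbps = 20,000,000,000 bits/s
time = 5,744,948,255,129.6 / 20,000,000,000 = 287.25 s
287.25 s / 60 = 4.8 minutes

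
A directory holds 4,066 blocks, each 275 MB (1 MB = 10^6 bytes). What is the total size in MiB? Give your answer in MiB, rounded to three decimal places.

1,066,350.937 MiB

Total = 4,066 × 275 MB = 1,118,150 MB
= 1,118,150 × 1,000,000 bytes = 1,118,150,000,000 bytes
1 MiB = 1,048,576 bytes
1,118,150,000,000 / 1,048,576 = 1,066,350.937 MiB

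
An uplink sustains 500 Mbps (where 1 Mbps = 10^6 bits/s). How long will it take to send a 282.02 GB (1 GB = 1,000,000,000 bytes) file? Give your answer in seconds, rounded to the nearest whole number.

4,512 seconds

282.02 GB = 282,020,000,000 bytes = 2,256,160,000,000 bits
500 Mbps = 500,000,000 bits/s
time = 2,256,160,000,000 / 500,000,000 = 4,512 s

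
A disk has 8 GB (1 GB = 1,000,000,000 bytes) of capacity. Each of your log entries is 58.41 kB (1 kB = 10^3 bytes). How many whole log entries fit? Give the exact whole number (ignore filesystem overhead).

Capacity: 8 GB = 8,000,000,000 bytes
Per item: 58.41 kB = 58,410 bytes
⌊8,000,000,000 / 58,410⌋ = 136,962

136,962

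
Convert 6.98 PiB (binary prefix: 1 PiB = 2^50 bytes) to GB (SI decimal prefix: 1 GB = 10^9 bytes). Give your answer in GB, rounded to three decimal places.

7,858,781.350 GB

6.98 PiB = 6.98 × 2^50 bytes = 7,858,781,349,761,515.52 bytes
1 GB = 10^9 bytes = 1,000,000,000 bytes
7,858,781,349,761,515.52 / 1,000,000,000 = 7,858,781.350 GB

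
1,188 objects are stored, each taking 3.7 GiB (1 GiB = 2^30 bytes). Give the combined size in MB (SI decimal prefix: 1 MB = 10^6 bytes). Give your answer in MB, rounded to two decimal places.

4,719,739.56 MB

Total = 1,188 × 3.7 GiB = 4395.6 GiB
= 4395.6 × 1,073,741,824 bytes = 4,719,739,561,574.4 bytes
1 MB = 1,000,000 bytes
4,719,739,561,574.4 / 1,000,000 = 4,719,739.56 MB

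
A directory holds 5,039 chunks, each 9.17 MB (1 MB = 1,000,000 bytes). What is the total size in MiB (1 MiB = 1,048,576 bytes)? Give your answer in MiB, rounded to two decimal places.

44,067.03 MiB

Total = 5,039 × 9.17 MB = 46207.63 MB
= 46207.63 × 1,000,000 bytes = 46,207,630,000 bytes
1 MiB = 1,048,576 bytes
46,207,630,000 / 1,048,576 = 44,067.03 MiB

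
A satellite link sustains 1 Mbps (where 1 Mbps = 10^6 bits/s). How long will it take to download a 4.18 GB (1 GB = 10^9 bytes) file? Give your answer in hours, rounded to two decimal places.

4.18 GB = 4,180,000,000 bytes = 33,440,000,000 bits
1 Mbps = 1,000,000 bits/s
time = 33,440,000,000 / 1,000,000 = 33,440.0000 s
33,440.0000 s / 3600 = 9.29 hours

9.29 hours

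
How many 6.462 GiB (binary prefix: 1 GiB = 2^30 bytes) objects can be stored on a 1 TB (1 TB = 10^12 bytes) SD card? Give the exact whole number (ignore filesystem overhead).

Capacity: 1 TB = 1,000,000,000,000 bytes
Per item: 6.462 GiB = 6,938,519,666.688 bytes
⌊1,000,000,000,000 / 6,938,519,666.688⌋ = 144

144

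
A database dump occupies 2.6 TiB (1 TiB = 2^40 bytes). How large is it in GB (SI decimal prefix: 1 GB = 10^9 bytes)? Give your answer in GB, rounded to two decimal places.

2.6 TiB = 2.6 × 2^40 bytes = 2,858,730,232,217.6 bytes
1 GB = 10^9 bytes = 1,000,000,000 bytes
2,858,730,232,217.6 / 1,000,000,000 = 2,858.73 GB

2,858.73 GB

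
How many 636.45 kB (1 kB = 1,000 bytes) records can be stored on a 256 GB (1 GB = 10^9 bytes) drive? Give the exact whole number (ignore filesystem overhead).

Capacity: 256 GB = 256,000,000,000 bytes
Per item: 636.45 kB = 636,450 bytes
⌊256,000,000,000 / 636,450⌋ = 402,231

402,231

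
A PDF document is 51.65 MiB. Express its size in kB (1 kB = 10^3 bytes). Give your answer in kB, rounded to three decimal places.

54,158.950 kB

51.65 MiB = 51.65 × 2^20 bytes = 54,158,950.4 bytes
1 kB = 10^3 bytes = 1,000 bytes
54,158,950.4 / 1,000 = 54,158.950 kB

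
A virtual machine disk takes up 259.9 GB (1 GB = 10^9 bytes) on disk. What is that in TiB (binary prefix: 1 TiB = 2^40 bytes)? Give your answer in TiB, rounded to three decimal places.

259.9 GB × 1,000,000,000 bytes/GB = 259,900,000,000 bytes
1 TiB = 1,099,511,627,776 bytes
259,900,000,000 / 1,099,511,627,776 = 0.236 TiB

0.236 TiB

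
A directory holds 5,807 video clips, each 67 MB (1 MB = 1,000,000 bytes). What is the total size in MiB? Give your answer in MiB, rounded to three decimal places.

Total = 5,807 × 67 MB = 389,069 MB
= 389,069 × 1,000,000 bytes = 389,069,000,000 bytes
1 MiB = 1,048,576 bytes
389,069,000,000 / 1,048,576 = 371,045.113 MiB

371,045.113 MiB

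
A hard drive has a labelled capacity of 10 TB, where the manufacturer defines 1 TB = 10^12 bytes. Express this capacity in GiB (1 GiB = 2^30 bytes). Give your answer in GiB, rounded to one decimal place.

9,313.2 GiB

10 TB = 10 × 10^12 bytes = 10,000,000,000,000 bytes
1 GiB = 1,073,741,824 bytes
10,000,000,000,000 / 1,073,741,824 = 9,313.2 GiB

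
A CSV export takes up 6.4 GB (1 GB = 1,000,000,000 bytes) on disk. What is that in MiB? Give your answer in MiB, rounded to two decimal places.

6,103.52 MiB

6.4 GB × 1,000,000,000 bytes/GB = 6,400,000,000 bytes
1 MiB = 2^20 bytes = 1,048,576 bytes
6,400,000,000 / 1,048,576 = 6,103.52 MiB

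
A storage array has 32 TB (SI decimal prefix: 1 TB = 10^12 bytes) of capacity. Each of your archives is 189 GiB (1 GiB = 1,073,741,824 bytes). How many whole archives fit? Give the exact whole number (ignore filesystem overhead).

157

Capacity: 32 TB = 32,000,000,000,000 bytes
Per item: 189 GiB = 202,937,204,736 bytes
⌊32,000,000,000,000 / 202,937,204,736⌋ = 157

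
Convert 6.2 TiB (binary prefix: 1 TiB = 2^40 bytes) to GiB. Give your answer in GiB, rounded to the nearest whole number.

6.2 TiB = 6.2 × 2^40 bytes = 6,816,972,092,211.2 bytes
1 GiB = 1,073,741,824 bytes
6,816,972,092,211.2 / 1,073,741,824 = 6,349 GiB

6,349 GiB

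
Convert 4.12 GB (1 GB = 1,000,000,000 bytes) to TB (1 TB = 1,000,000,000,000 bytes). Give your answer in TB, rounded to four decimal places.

0.0041 TB

4.12 GB = 4.12 × 10^9 bytes = 4,120,000,000 bytes
1 TB = 1,000,000,000,000 bytes
4,120,000,000 / 1,000,000,000,000 = 0.0041 TB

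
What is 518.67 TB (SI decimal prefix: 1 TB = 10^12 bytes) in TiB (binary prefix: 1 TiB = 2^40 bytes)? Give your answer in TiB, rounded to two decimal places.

471.73 TiB

518.67 TB = 518.67 × 10^12 bytes = 518,670,000,000,000 bytes
1 TiB = 2^40 bytes = 1,099,511,627,776 bytes
518,670,000,000,000 / 1,099,511,627,776 = 471.73 TiB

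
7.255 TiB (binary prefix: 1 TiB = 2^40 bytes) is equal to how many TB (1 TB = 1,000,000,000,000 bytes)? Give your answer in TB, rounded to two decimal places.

7.255 TiB = 7.255 × 2^40 bytes = 7,976,956,859,514.88 bytes
1 TB = 10^12 bytes = 1,000,000,000,000 bytes
7,976,956,859,514.88 / 1,000,000,000,000 = 7.98 TB

7.98 TB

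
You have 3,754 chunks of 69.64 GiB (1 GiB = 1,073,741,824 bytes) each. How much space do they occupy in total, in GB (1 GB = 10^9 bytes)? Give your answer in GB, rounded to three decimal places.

Total = 3,754 × 69.64 GiB = 261428.56 GiB
= 261428.56 × 1,073,741,824 bytes = 280,706,778,860,093.44 bytes
1 GB = 1,000,000,000 bytes
280,706,778,860,093.44 / 1,000,000,000 = 280,706.779 GB

280,706.779 GB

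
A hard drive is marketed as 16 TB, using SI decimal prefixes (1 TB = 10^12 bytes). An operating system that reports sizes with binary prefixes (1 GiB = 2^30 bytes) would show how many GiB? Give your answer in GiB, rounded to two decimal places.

16 TB = 16 × 10^12 bytes = 16,000,000,000,000 bytes
1 GiB = 1,073,741,824 bytes
16,000,000,000,000 / 1,073,741,824 = 14,901.16 GiB

14,901.16 GiB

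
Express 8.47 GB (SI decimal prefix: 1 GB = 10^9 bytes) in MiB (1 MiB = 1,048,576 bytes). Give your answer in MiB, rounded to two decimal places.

8.47 GB × 1,000,000,000 bytes/GB = 8,470,000,000 bytes
1 MiB = 2^20 bytes = 1,048,576 bytes
8,470,000,000 / 1,048,576 = 8,077.62 MiB

8,077.62 MiB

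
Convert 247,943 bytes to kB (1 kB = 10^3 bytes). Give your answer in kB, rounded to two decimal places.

247,943 bytes given.
1 kB = 1,000 bytes
247,943 / 1,000 = 247.94 kB

247.94 kB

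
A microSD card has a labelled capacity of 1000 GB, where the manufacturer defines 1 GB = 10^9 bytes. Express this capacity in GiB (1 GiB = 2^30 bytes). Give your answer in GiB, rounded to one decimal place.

931.3 GiB

1000 GB = 1000 × 10^9 bytes = 1,000,000,000,000 bytes
1 GiB = 1,073,741,824 bytes
1,000,000,000,000 / 1,073,741,824 = 931.3 GiB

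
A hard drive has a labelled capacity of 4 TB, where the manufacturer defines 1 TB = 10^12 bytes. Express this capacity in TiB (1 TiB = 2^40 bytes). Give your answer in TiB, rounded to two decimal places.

4 TB × 1,000,000,000,000 bytes/TB = 4,000,000,000,000 bytes
1 TiB = 1,099,511,627,776 bytes
4,000,000,000,000 / 1,099,511,627,776 = 3.64 TiB

3.64 TiB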